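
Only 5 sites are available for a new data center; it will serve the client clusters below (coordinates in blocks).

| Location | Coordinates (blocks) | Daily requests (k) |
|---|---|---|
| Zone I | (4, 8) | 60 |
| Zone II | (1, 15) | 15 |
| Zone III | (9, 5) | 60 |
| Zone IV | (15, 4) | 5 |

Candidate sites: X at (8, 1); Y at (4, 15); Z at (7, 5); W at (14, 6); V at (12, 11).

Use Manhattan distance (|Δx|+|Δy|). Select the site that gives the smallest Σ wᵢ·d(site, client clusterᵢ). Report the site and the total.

Z, total 765 blocks

Total weighted distance at each candidate:
  X (8, 1): total = 1325
  Y (4, 15): total = 1475
  Z (7, 5): total = 765
  W (14, 6): total = 1425
  V (12, 11): total = 1475
Minimum is at Z with total 765 blocks.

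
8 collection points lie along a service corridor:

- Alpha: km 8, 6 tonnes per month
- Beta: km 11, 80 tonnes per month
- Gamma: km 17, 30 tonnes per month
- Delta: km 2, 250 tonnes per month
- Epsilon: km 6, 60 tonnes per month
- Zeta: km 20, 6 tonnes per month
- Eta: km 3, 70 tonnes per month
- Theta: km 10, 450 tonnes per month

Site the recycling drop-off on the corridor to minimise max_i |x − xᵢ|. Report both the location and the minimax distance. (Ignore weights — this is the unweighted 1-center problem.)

The 1-center on a line is the midpoint of the two extreme points: leftmost at 2, rightmost at 20.
Optimal location = (2 + 20)/2 = 11; maximum distance = (20 − 2)/2 = 9.

location 11, max distance 9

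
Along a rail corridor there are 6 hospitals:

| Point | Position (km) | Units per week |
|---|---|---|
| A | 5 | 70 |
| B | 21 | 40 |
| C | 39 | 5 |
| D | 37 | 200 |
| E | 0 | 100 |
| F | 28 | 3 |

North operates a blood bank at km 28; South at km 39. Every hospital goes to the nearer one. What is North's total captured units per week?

213

The indifferent point is the midpoint (28+39)/2 = 33.5; hospitals left of it (closer to North at 28) go to North, those right go to South.
  E at 0 (w=100) → North
  A at 5 (w=70) → North
  B at 21 (w=40) → North
  F at 28 (w=3) → North
  D at 37 (w=200) → South
  C at 39 (w=5) → South
North captures 213; South captures 205.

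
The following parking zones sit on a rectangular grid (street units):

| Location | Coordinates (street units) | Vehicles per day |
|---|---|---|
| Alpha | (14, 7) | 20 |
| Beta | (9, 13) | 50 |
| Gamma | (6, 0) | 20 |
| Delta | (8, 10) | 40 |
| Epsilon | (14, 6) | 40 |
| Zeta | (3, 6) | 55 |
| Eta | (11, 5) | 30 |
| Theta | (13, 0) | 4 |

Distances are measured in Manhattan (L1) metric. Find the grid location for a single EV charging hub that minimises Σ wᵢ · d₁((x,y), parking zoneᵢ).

(9, 6)

Manhattan distance separates: Σwᵢ(|x−xᵢ|+|y−yᵢ|) = Σwᵢ|x−xᵢ| + Σwᵢ|y−yᵢ|, so x and y are optimised independently as 1-D weighted medians.
Total weight W = 259; half = 129.5.
x-coordinate, sorted with cumulative weight:
  x=3 (Zeta, w=55) cum 55
  x=6 (Gamma, w=20) cum 75
  x=8 (Delta, w=40) cum 115
  x=9 (Beta, w=50) cum 165  ← median
  x=11 (Eta, w=30) cum 195
  x=13 (Theta, w=4) cum 199
  x=14 (Alpha, w=20) cum 219
  x=14 (Epsilon, w=40) cum 259
⇒ x* = 9
y-coordinate, sorted with cumulative weight:
  y=0 (Gamma, w=20) cum 20
  y=0 (Theta, w=4) cum 24
  y=5 (Eta, w=30) cum 54
  y=6 (Epsilon, w=40) cum 94
  y=6 (Zeta, w=55) cum 149  ← median
  y=7 (Alpha, w=20) cum 169
  y=10 (Delta, w=40) cum 209
  y=13 (Beta, w=50) cum 259
⇒ y* = 6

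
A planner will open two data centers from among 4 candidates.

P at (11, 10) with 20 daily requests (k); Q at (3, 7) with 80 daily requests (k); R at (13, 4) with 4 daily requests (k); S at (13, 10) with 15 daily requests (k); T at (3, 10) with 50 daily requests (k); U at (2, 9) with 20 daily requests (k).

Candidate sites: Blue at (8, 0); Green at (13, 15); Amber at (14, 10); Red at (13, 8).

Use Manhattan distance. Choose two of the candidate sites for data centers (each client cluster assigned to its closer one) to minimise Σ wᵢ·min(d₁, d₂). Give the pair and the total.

Evaluate every pair (each demand assigned to the nearer of the two):
  {Amber, Red}: total = 1761
  {Blue, Red}: total = 1846
  {Green, Red}: total = 1846
  {Blue, Amber}: total = 1873
  {Green, Amber}: total = 2033
  {Blue, Green}: total = 2261
Best pair: {Amber, Red} with total 1761.

{Amber, Red}, total 1761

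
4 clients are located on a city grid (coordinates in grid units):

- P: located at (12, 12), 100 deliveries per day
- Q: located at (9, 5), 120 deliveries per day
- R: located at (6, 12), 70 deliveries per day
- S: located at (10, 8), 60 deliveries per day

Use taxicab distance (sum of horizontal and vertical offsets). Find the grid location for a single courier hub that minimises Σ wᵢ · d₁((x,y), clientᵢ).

Manhattan distance separates: Σwᵢ(|x−xᵢ|+|y−yᵢ|) = Σwᵢ|x−xᵢ| + Σwᵢ|y−yᵢ|, so x and y are optimised independently as 1-D weighted medians.
Total weight W = 350; half = 175.
x-coordinate, sorted with cumulative weight:
  x=6 (R, w=70) cum 70
  x=9 (Q, w=120) cum 190  ← median
  x=10 (S, w=60) cum 250
  x=12 (P, w=100) cum 350
⇒ x* = 9
y-coordinate, sorted with cumulative weight:
  y=5 (Q, w=120) cum 120
  y=8 (S, w=60) cum 180  ← median
  y=12 (P, w=100) cum 280
  y=12 (R, w=70) cum 350
⇒ y* = 8

(9, 8)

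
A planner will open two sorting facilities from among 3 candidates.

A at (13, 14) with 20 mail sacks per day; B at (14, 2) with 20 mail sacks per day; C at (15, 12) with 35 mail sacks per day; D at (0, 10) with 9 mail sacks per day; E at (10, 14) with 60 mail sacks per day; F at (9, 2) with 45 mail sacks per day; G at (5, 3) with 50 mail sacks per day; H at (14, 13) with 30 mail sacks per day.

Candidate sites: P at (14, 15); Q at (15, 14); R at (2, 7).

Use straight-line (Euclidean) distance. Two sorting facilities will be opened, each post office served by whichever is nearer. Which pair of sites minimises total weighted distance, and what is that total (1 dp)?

{Q, R}, total 1362.8

Evaluate every pair (each demand assigned to the nearer of the two):
  {Q, R}: total = 1362.8
  {P, R}: total = 1375.9
  {P, Q}: total = 2109.8
Best pair: {Q, R} with total 1362.8.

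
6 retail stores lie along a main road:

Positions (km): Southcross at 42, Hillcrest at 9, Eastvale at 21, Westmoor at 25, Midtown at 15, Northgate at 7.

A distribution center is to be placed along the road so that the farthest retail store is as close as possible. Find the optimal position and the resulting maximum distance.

location 24.5, max distance 17.5

The 1-center on a line is the midpoint of the two extreme points: leftmost at 7, rightmost at 42.
Optimal location = (7 + 42)/2 = 24.5; maximum distance = (42 − 7)/2 = 17.5.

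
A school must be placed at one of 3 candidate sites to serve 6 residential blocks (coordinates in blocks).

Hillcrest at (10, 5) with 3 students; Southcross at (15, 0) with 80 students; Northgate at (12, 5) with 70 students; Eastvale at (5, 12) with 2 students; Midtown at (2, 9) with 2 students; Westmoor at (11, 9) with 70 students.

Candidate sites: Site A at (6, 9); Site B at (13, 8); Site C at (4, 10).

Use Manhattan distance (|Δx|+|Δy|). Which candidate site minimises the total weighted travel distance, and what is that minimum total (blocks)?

Site B, total 1356 blocks

Total weighted distance at each candidate:
  Site A (6, 9): total = 2530
  Site B (13, 8): total = 1356
  Site C (4, 10): total = 3195
Minimum is at Site B with total 1356 blocks.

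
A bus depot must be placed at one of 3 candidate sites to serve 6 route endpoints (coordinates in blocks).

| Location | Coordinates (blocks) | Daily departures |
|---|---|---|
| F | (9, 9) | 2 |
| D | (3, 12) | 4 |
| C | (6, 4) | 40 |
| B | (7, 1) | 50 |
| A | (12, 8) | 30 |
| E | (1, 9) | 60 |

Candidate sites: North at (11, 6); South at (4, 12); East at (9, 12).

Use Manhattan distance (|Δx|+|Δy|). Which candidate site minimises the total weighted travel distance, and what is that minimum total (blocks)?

North, total 1666 blocks

Total weighted distance at each candidate:
  North (11, 6): total = 1666
  South (4, 12): total = 1840
  East (9, 12): total = 1990
Minimum is at North with total 1666 blocks.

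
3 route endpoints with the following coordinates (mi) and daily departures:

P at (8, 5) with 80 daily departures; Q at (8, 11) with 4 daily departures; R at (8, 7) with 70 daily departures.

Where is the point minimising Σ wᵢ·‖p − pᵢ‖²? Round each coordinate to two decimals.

(8.00, 6.06)

The minimiser of Σwᵢ‖p−pᵢ‖² is the weighted centroid p* = (Σwᵢpᵢ)/(Σwᵢ).
Σwᵢ = 154.
Σwᵢxᵢ = 80·8 + 4·8 + 70·8 = 1232.
Σwᵢyᵢ = 80·5 + 4·11 + 70·7 = 934.
x* = 1232/154 = 8.00, y* = 934/154 = 6.06.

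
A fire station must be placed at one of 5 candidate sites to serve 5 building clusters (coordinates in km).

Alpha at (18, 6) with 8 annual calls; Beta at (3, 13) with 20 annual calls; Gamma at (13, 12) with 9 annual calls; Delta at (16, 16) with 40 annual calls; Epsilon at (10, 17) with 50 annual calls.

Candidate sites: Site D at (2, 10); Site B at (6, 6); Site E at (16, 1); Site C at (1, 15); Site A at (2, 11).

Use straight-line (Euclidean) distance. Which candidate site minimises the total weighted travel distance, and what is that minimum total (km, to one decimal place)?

Site A, total 1372.9 km

Total weighted distance at each candidate:
  Site D (2, 10): total = 1436.6
  Site B (6, 6): total = 1482.2
  Site E (16, 1): total = 1953.9
  Site C (1, 15): total = 1384.1
  Site A (2, 11): total = 1372.9
Minimum is at Site A with total 1372.9 km.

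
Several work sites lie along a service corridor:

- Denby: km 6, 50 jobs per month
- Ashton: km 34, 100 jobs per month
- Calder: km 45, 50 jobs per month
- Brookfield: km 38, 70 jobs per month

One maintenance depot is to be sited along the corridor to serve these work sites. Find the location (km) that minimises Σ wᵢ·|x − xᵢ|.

x = 34

For a sum of weighted absolute distances on a line, the optimum is the weighted median (not the mean). Total weight W = 270; half-weight = 135.
Sort by position and accumulate weight:
  km 6 (Denby, w=50) → cum 50
  km 34 (Ashton, w=100) → cum 150  ≥ 135 → median here
  km 38 (Brookfield, w=70) → cum 220
  km 45 (Calder, w=50) → cum 270
Optimal location: km 34.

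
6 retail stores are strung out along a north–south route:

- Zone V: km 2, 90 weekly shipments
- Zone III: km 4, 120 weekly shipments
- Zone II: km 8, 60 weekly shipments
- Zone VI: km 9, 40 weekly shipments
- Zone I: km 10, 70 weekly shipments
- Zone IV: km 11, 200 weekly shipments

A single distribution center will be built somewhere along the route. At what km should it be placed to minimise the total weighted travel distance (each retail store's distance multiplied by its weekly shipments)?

For a sum of weighted absolute distances on a line, the optimum is the weighted median (not the mean). Total weight W = 580; half-weight = 290.
Sort by position and accumulate weight:
  km 2 (Zone V, w=90) → cum 90
  km 4 (Zone III, w=120) → cum 210
  km 8 (Zone II, w=60) → cum 270
  km 9 (Zone VI, w=40) → cum 310  ≥ 290 → median here
  km 10 (Zone I, w=70) → cum 380
  km 11 (Zone IV, w=200) → cum 580
Optimal location: km 9.

x = 9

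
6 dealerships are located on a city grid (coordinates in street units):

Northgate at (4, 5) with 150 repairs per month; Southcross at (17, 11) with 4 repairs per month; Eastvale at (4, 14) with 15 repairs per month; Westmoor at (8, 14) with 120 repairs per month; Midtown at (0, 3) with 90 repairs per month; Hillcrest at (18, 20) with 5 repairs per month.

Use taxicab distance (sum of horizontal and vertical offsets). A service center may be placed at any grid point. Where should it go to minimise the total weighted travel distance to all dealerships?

Manhattan distance separates: Σwᵢ(|x−xᵢ|+|y−yᵢ|) = Σwᵢ|x−xᵢ| + Σwᵢ|y−yᵢ|, so x and y are optimised independently as 1-D weighted medians.
Total weight W = 384; half = 192.
x-coordinate, sorted with cumulative weight:
  x=0 (Midtown, w=90) cum 90
  x=4 (Northgate, w=150) cum 240  ← median
  x=4 (Eastvale, w=15) cum 255
  x=8 (Westmoor, w=120) cum 375
  x=17 (Southcross, w=4) cum 379
  x=18 (Hillcrest, w=5) cum 384
⇒ x* = 4
y-coordinate, sorted with cumulative weight:
  y=3 (Midtown, w=90) cum 90
  y=5 (Northgate, w=150) cum 240  ← median
  y=11 (Southcross, w=4) cum 244
  y=14 (Eastvale, w=15) cum 259
  y=14 (Westmoor, w=120) cum 379
  y=20 (Hillcrest, w=5) cum 384
⇒ y* = 5

(4, 5)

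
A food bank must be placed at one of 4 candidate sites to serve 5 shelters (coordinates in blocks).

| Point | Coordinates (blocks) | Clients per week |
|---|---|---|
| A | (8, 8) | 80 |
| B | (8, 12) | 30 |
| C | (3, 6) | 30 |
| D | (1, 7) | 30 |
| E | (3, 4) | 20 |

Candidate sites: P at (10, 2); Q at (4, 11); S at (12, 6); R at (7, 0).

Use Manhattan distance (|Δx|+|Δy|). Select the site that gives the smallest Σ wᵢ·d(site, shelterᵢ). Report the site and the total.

Q, total 1260 blocks

Total weighted distance at each candidate:
  P (10, 2): total = 1930
  Q (4, 11): total = 1260
  S (12, 6): total = 1630
  R (7, 0): total = 1960
Minimum is at Q with total 1260 blocks.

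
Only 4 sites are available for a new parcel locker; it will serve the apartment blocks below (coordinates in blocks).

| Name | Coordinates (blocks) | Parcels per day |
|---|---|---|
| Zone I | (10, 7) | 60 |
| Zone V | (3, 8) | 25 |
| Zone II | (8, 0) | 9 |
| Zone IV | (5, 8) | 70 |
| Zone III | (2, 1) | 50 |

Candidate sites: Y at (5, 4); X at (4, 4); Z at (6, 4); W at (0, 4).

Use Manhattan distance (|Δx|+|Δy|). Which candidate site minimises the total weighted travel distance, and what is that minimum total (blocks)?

Y, total 1273 blocks

Total weighted distance at each candidate:
  Y (5, 4): total = 1273
  X (4, 4): total = 1337
  Z (6, 4): total = 1349
  W (0, 4): total = 1943
Minimum is at Y with total 1273 blocks.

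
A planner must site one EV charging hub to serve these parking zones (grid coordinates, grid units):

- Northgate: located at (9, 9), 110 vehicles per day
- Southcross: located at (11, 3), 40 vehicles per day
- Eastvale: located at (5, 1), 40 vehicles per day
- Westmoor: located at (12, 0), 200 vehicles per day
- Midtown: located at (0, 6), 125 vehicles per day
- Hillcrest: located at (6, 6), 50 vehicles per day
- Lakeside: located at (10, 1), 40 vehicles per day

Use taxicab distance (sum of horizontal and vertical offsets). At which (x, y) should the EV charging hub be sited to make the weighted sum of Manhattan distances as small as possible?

Manhattan distance separates: Σwᵢ(|x−xᵢ|+|y−yᵢ|) = Σwᵢ|x−xᵢ| + Σwᵢ|y−yᵢ|, so x and y are optimised independently as 1-D weighted medians.
Total weight W = 605; half = 302.5.
x-coordinate, sorted with cumulative weight:
  x=0 (Midtown, w=125) cum 125
  x=5 (Eastvale, w=40) cum 165
  x=6 (Hillcrest, w=50) cum 215
  x=9 (Northgate, w=110) cum 325  ← median
  x=10 (Lakeside, w=40) cum 365
  x=11 (Southcross, w=40) cum 405
  x=12 (Westmoor, w=200) cum 605
⇒ x* = 9
y-coordinate, sorted with cumulative weight:
  y=0 (Westmoor, w=200) cum 200
  y=1 (Eastvale, w=40) cum 240
  y=1 (Lakeside, w=40) cum 280
  y=3 (Southcross, w=40) cum 320  ← median
  y=6 (Midtown, w=125) cum 445
  y=6 (Hillcrest, w=50) cum 495
  y=9 (Northgate, w=110) cum 605
⇒ y* = 3

(9, 3)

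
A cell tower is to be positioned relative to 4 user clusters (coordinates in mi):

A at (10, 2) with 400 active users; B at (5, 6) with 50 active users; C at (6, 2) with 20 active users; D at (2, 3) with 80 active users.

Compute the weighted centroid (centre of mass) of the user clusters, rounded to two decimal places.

The minimiser of Σwᵢ‖p−pᵢ‖² is the weighted centroid p* = (Σwᵢpᵢ)/(Σwᵢ).
Σwᵢ = 550.
Σwᵢxᵢ = 400·10 + 50·5 + 20·6 + 80·2 = 4530.
Σwᵢyᵢ = 400·2 + 50·6 + 20·2 + 80·3 = 1380.
x* = 4530/550 = 8.24, y* = 1380/550 = 2.51.

(8.24, 2.51)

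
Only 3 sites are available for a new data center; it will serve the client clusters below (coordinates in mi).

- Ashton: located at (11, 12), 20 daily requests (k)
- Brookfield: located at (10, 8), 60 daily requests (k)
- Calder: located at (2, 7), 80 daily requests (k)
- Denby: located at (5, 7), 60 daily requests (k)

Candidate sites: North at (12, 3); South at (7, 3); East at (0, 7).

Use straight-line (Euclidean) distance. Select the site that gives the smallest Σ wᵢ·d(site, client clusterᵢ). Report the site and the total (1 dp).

Total weighted distance at each candidate:
  North (12, 3): total = 1849.6
  South (7, 3): total = 1327.4
  East (0, 7): total = 1304.7
Minimum is at East with total 1304.7 mi.

East, total 1304.7 mi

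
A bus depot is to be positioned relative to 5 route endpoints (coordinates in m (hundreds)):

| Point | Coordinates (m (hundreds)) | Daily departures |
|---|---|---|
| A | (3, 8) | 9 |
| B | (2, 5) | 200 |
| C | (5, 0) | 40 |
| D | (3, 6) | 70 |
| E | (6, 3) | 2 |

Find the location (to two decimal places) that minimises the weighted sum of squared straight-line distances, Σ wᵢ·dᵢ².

(2.64, 4.67)

The minimiser of Σwᵢ‖p−pᵢ‖² is the weighted centroid p* = (Σwᵢpᵢ)/(Σwᵢ).
Σwᵢ = 321.
Σwᵢxᵢ = 9·3 + 200·2 + 40·5 + 70·3 + 2·6 = 849.
Σwᵢyᵢ = 9·8 + 200·5 + 40·0 + 70·6 + 2·3 = 1498.
x* = 849/321 = 2.64, y* = 1498/321 = 4.67.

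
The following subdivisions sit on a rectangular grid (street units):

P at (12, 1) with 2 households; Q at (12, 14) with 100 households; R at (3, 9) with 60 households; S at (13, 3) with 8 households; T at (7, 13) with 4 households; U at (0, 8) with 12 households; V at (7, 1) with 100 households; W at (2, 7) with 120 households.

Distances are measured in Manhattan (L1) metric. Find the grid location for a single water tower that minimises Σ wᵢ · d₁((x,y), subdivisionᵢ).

(7, 7)

Manhattan distance separates: Σwᵢ(|x−xᵢ|+|y−yᵢ|) = Σwᵢ|x−xᵢ| + Σwᵢ|y−yᵢ|, so x and y are optimised independently as 1-D weighted medians.
Total weight W = 406; half = 203.
x-coordinate, sorted with cumulative weight:
  x=0 (U, w=12) cum 12
  x=2 (W, w=120) cum 132
  x=3 (R, w=60) cum 192
  x=7 (T, w=4) cum 196
  x=7 (V, w=100) cum 296  ← median
  x=12 (P, w=2) cum 298
  x=12 (Q, w=100) cum 398
  x=13 (S, w=8) cum 406
⇒ x* = 7
y-coordinate, sorted with cumulative weight:
  y=1 (P, w=2) cum 2
  y=1 (V, w=100) cum 102
  y=3 (S, w=8) cum 110
  y=7 (W, w=120) cum 230  ← median
  y=8 (U, w=12) cum 242
  y=9 (R, w=60) cum 302
  y=13 (T, w=4) cum 306
  y=14 (Q, w=100) cum 406
⇒ y* = 7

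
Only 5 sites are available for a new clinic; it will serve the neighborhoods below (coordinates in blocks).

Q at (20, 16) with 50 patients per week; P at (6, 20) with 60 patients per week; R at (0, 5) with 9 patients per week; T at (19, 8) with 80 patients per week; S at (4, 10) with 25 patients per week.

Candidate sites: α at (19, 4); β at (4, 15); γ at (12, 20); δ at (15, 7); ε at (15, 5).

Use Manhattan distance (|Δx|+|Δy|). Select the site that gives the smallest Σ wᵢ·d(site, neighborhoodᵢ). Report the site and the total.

Total weighted distance at each candidate:
  α (19, 4): total = 3415
  β (4, 15): total = 3281
  γ (12, 20): total = 3173
  δ (15, 7): total = 2923
  ε (15, 5): total = 3335
Minimum is at δ with total 2923 blocks.

δ, total 2923 blocks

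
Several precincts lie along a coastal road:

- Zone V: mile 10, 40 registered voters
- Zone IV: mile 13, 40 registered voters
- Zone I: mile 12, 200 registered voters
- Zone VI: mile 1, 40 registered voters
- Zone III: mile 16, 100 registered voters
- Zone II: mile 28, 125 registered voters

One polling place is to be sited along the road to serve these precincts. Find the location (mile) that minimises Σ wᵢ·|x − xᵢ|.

x = 12

For a sum of weighted absolute distances on a line, the optimum is the weighted median (not the mean). Total weight W = 545; half-weight = 272.5.
Sort by position and accumulate weight:
  mile 1 (Zone VI, w=40) → cum 40
  mile 10 (Zone V, w=40) → cum 80
  mile 12 (Zone I, w=200) → cum 280  ≥ 272.5 → median here
  mile 13 (Zone IV, w=40) → cum 320
  mile 16 (Zone III, w=100) → cum 420
  mile 28 (Zone II, w=125) → cum 545
Optimal location: mile 12.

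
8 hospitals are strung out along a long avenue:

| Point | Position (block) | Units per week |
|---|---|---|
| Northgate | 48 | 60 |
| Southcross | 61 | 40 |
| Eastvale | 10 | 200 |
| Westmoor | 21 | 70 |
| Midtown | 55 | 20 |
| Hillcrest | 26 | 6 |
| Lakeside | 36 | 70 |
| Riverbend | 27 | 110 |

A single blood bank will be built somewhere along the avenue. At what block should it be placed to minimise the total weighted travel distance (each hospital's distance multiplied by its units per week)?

x = 27

For a sum of weighted absolute distances on a line, the optimum is the weighted median (not the mean). Total weight W = 576; half-weight = 288.
Sort by position and accumulate weight:
  block 10 (Eastvale, w=200) → cum 200
  block 21 (Westmoor, w=70) → cum 270
  block 26 (Hillcrest, w=6) → cum 276
  block 27 (Riverbend, w=110) → cum 386  ≥ 288 → median here
  block 36 (Lakeside, w=70) → cum 456
  block 48 (Northgate, w=60) → cum 516
  block 55 (Midtown, w=20) → cum 536
  block 61 (Southcross, w=40) → cum 576
Optimal location: block 27.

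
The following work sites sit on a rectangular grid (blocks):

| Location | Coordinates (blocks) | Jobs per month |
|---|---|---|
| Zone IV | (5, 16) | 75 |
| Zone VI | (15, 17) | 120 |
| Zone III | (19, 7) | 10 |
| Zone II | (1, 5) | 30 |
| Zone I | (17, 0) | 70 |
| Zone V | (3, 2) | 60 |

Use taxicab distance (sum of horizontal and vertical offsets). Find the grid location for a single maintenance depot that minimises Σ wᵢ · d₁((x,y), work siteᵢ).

(15, 16)

Manhattan distance separates: Σwᵢ(|x−xᵢ|+|y−yᵢ|) = Σwᵢ|x−xᵢ| + Σwᵢ|y−yᵢ|, so x and y are optimised independently as 1-D weighted medians.
Total weight W = 365; half = 182.5.
x-coordinate, sorted with cumulative weight:
  x=1 (Zone II, w=30) cum 30
  x=3 (Zone V, w=60) cum 90
  x=5 (Zone IV, w=75) cum 165
  x=15 (Zone VI, w=120) cum 285  ← median
  x=17 (Zone I, w=70) cum 355
  x=19 (Zone III, w=10) cum 365
⇒ x* = 15
y-coordinate, sorted with cumulative weight:
  y=0 (Zone I, w=70) cum 70
  y=2 (Zone V, w=60) cum 130
  y=5 (Zone II, w=30) cum 160
  y=7 (Zone III, w=10) cum 170
  y=16 (Zone IV, w=75) cum 245  ← median
  y=17 (Zone VI, w=120) cum 365
⇒ y* = 16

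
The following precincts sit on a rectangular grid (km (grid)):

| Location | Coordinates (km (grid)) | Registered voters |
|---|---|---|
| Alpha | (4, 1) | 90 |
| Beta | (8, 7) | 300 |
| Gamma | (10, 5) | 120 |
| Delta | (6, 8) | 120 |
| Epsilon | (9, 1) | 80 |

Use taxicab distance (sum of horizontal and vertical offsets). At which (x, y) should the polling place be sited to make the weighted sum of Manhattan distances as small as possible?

(8, 7)

Manhattan distance separates: Σwᵢ(|x−xᵢ|+|y−yᵢ|) = Σwᵢ|x−xᵢ| + Σwᵢ|y−yᵢ|, so x and y are optimised independently as 1-D weighted medians.
Total weight W = 710; half = 355.
x-coordinate, sorted with cumulative weight:
  x=4 (Alpha, w=90) cum 90
  x=6 (Delta, w=120) cum 210
  x=8 (Beta, w=300) cum 510  ← median
  x=9 (Epsilon, w=80) cum 590
  x=10 (Gamma, w=120) cum 710
⇒ x* = 8
y-coordinate, sorted with cumulative weight:
  y=1 (Alpha, w=90) cum 90
  y=1 (Epsilon, w=80) cum 170
  y=5 (Gamma, w=120) cum 290
  y=7 (Beta, w=300) cum 590  ← median
  y=8 (Delta, w=120) cum 710
⇒ y* = 7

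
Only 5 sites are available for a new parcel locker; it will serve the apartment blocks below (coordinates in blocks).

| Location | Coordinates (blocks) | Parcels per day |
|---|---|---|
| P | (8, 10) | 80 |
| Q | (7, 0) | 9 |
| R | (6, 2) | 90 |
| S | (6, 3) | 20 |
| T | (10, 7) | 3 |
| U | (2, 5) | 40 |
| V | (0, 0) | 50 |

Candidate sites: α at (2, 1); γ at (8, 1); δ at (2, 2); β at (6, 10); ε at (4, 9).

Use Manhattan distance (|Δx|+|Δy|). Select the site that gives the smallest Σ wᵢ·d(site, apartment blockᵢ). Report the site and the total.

γ, total 1962 blocks

Total weighted distance at each candidate:
  α (2, 1): total = 2176
  γ (8, 1): total = 1962
  δ (2, 2): total = 2002
  β (6, 10): total = 2300
  ε (4, 9): total = 2392
Minimum is at γ with total 1962 blocks.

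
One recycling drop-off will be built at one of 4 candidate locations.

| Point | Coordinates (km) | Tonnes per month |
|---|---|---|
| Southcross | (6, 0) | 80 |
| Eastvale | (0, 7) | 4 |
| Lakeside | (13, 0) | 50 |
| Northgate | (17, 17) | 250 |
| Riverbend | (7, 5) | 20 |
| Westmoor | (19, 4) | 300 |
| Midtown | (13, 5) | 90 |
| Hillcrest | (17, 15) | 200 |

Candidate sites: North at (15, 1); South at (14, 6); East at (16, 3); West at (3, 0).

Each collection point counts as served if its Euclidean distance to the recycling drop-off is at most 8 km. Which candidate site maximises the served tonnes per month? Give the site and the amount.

Coverage radius r = 8 km; a point is covered iff (Δx)²+(Δy)² ≤ 8² = 64.
  North (15, 1): covers {Lakeside, Westmoor, Midtown} → 440
  South (14, 6): covers {Lakeside, Riverbend, Westmoor, Midtown} → 460
  East (16, 3): covers {Lakeside, Westmoor, Midtown} → 440
  West (3, 0): covers {Southcross, Eastvale, Riverbend} → 104
Maximum coverage at South: 460 tonnes per month.

South, covering 460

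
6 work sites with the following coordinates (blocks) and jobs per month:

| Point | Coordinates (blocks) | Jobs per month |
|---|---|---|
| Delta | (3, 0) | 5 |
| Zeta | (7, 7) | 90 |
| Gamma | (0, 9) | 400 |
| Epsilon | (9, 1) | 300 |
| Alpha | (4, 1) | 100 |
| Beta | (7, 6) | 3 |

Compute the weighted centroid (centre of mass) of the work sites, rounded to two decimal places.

(4.19, 5.18)

The minimiser of Σwᵢ‖p−pᵢ‖² is the weighted centroid p* = (Σwᵢpᵢ)/(Σwᵢ).
Σwᵢ = 898.
Σwᵢxᵢ = 5·3 + 90·7 + 400·0 + 300·9 + 100·4 + 3·7 = 3766.
Σwᵢyᵢ = 5·0 + 90·7 + 400·9 + 300·1 + 100·1 + 3·6 = 4648.
x* = 3766/898 = 4.19, y* = 4648/898 = 5.18.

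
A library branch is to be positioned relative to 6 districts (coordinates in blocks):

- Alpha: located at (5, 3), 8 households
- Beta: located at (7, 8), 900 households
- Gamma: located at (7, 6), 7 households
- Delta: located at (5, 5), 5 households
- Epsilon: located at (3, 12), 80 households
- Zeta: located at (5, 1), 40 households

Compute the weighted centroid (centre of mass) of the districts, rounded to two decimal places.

The minimiser of Σwᵢ‖p−pᵢ‖² is the weighted centroid p* = (Σwᵢpᵢ)/(Σwᵢ).
Σwᵢ = 1040.
Σwᵢxᵢ = 8·5 + 900·7 + 7·7 + 5·5 + 80·3 + 40·5 = 6854.
Σwᵢyᵢ = 8·3 + 900·8 + 7·6 + 5·5 + 80·12 + 40·1 = 8291.
x* = 6854/1040 = 6.59, y* = 8291/1040 = 7.97.

(6.59, 7.97)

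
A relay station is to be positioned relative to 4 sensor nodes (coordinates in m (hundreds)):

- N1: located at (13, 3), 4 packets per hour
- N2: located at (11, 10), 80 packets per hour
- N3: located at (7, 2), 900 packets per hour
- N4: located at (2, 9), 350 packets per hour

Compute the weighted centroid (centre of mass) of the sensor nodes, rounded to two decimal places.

(5.95, 4.32)

The minimiser of Σwᵢ‖p−pᵢ‖² is the weighted centroid p* = (Σwᵢpᵢ)/(Σwᵢ).
Σwᵢ = 1334.
Σwᵢxᵢ = 4·13 + 80·11 + 900·7 + 350·2 = 7932.
Σwᵢyᵢ = 4·3 + 80·10 + 900·2 + 350·9 = 5762.
x* = 7932/1334 = 5.95, y* = 5762/1334 = 4.32.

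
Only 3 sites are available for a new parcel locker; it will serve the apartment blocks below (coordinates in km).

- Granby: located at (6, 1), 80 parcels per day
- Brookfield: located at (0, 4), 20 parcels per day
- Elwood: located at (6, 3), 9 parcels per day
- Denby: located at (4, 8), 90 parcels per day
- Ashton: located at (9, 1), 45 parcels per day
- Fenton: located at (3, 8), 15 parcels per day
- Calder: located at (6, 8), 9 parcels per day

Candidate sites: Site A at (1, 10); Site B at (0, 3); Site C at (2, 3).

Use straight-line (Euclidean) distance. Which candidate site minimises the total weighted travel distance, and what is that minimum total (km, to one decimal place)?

Total weighted distance at each candidate:
  Site A (1, 10): total = 1980.0
  Site B (0, 3): total = 1728.9
  Site C (2, 3): total = 1384.9
Minimum is at Site C with total 1384.9 km.

Site C, total 1384.9 km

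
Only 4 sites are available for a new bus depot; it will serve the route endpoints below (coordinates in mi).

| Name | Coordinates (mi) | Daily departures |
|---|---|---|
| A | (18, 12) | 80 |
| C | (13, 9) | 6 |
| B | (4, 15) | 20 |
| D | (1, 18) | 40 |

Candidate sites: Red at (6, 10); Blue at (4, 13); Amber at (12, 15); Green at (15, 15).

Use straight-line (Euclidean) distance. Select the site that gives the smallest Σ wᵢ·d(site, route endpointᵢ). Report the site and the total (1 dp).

Green, total 1170.1 mi

Total weighted distance at each candidate:
  Red (6, 10): total = 1500.7
  Blue (4, 13): total = 1455.2
  Amber (12, 15): total = 1189.2
  Green (15, 15): total = 1170.1
Minimum is at Green with total 1170.1 mi.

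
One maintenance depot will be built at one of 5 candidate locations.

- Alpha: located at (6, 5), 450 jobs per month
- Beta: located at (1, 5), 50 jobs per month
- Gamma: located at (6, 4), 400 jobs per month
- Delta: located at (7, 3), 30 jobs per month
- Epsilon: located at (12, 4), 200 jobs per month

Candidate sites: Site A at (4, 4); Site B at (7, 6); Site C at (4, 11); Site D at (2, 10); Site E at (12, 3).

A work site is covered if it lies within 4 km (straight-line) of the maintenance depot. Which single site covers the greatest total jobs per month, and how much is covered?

Coverage radius r = 4 km; a point is covered iff (Δx)²+(Δy)² ≤ 4² = 16.
  Site A (4, 4): covers {Alpha, Beta, Gamma, Delta} → 930
  Site B (7, 6): covers {Alpha, Gamma, Delta} → 880
  Site C (4, 11): covers {none} → 0
  Site D (2, 10): covers {none} → 0
  Site E (12, 3): covers {Epsilon} → 200
Maximum coverage at Site A: 930 jobs per month.

Site A, covering 930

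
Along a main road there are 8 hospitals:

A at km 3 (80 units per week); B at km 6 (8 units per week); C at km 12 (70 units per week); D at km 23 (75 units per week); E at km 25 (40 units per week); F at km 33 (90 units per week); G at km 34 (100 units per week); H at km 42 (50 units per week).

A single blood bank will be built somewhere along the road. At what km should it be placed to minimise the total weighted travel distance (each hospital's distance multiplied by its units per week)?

x = 25

For a sum of weighted absolute distances on a line, the optimum is the weighted median (not the mean). Total weight W = 513; half-weight = 256.5.
Sort by position and accumulate weight:
  km 3 (A, w=80) → cum 80
  km 6 (B, w=8) → cum 88
  km 12 (C, w=70) → cum 158
  km 23 (D, w=75) → cum 233
  km 25 (E, w=40) → cum 273  ≥ 256.5 → median here
  km 33 (F, w=90) → cum 363
  km 34 (G, w=100) → cum 463
  km 42 (H, w=50) → cum 513
Optimal location: km 25.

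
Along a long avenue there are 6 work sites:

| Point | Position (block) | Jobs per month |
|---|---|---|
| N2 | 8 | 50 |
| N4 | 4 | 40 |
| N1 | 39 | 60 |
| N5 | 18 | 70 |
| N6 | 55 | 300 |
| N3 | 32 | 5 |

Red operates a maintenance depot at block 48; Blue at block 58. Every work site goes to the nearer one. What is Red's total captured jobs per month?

225

The indifferent point is the midpoint (48+58)/2 = 53; work sites left of it (closer to Red at 48) go to Red, those right go to Blue.
  N4 at 4 (w=40) → Red
  N2 at 8 (w=50) → Red
  N5 at 18 (w=70) → Red
  N3 at 32 (w=5) → Red
  N1 at 39 (w=60) → Red
  N6 at 55 (w=300) → Blue
Red captures 225; Blue captures 300.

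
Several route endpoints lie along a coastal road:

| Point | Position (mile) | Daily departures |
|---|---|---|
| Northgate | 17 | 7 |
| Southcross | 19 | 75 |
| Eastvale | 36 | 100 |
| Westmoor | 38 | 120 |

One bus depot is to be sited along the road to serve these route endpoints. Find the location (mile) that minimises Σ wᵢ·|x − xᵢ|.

For a sum of weighted absolute distances on a line, the optimum is the weighted median (not the mean). Total weight W = 302; half-weight = 151.
Sort by position and accumulate weight:
  mile 17 (Northgate, w=7) → cum 7
  mile 19 (Southcross, w=75) → cum 82
  mile 36 (Eastvale, w=100) → cum 182  ≥ 151 → median here
  mile 38 (Westmoor, w=120) → cum 302
Optimal location: mile 36.

x = 36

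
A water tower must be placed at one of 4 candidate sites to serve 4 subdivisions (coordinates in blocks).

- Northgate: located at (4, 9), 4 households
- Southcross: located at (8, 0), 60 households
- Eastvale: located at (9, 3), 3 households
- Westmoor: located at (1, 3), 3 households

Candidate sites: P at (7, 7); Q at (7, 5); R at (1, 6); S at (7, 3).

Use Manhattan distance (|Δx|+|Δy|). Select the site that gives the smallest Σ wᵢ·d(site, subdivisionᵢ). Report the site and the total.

Total weighted distance at each candidate:
  P (7, 7): total = 548
  Q (7, 5): total = 424
  R (1, 6): total = 846
  S (7, 3): total = 300
Minimum is at S with total 300 blocks.

S, total 300 blocks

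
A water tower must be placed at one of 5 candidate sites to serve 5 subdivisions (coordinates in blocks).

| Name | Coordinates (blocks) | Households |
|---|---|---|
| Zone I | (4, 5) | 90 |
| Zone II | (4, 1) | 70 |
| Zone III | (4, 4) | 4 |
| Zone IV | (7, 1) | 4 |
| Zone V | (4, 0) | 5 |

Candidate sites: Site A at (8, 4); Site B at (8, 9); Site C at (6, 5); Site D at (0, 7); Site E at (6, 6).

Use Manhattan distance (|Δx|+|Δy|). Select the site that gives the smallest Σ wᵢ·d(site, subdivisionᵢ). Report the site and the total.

Total weighted distance at each candidate:
  Site A (8, 4): total = 1012
  Site B (8, 9): total = 1697
  Site C (6, 5): total = 667
  Site D (0, 7): total = 1375
  Site E (6, 6): total = 840
Minimum is at Site C with total 667 blocks.

Site C, total 667 blocks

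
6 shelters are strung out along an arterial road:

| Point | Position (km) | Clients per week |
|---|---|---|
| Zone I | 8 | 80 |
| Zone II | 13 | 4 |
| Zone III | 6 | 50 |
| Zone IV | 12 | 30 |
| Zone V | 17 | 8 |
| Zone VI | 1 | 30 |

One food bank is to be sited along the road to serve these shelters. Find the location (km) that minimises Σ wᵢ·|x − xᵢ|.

x = 8

For a sum of weighted absolute distances on a line, the optimum is the weighted median (not the mean). Total weight W = 202; half-weight = 101.
Sort by position and accumulate weight:
  km 1 (Zone VI, w=30) → cum 30
  km 6 (Zone III, w=50) → cum 80
  km 8 (Zone I, w=80) → cum 160  ≥ 101 → median here
  km 12 (Zone IV, w=30) → cum 190
  km 13 (Zone II, w=4) → cum 194
  km 17 (Zone V, w=8) → cum 202
Optimal location: km 8.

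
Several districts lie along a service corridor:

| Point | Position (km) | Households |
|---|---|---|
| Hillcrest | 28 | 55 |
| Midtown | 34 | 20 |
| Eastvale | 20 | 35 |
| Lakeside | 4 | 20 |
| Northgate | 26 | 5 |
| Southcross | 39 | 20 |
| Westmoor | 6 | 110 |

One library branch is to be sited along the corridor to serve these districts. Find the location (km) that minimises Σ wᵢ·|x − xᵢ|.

x = 20

For a sum of weighted absolute distances on a line, the optimum is the weighted median (not the mean). Total weight W = 265; half-weight = 132.5.
Sort by position and accumulate weight:
  km 4 (Lakeside, w=20) → cum 20
  km 6 (Westmoor, w=110) → cum 130
  km 20 (Eastvale, w=35) → cum 165  ≥ 132.5 → median here
  km 26 (Northgate, w=5) → cum 170
  km 28 (Hillcrest, w=55) → cum 225
  km 34 (Midtown, w=20) → cum 245
  km 39 (Southcross, w=20) → cum 265
Optimal location: km 20.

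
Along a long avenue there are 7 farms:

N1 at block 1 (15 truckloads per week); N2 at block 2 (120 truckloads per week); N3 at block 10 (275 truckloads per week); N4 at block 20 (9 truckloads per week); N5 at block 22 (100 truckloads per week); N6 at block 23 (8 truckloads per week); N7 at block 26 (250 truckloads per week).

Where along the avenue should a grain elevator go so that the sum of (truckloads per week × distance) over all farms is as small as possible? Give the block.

For a sum of weighted absolute distances on a line, the optimum is the weighted median (not the mean). Total weight W = 777; half-weight = 388.5.
Sort by position and accumulate weight:
  block 1 (N1, w=15) → cum 15
  block 2 (N2, w=120) → cum 135
  block 10 (N3, w=275) → cum 410  ≥ 388.5 → median here
  block 20 (N4, w=9) → cum 419
  block 22 (N5, w=100) → cum 519
  block 23 (N6, w=8) → cum 527
  block 26 (N7, w=250) → cum 777
Optimal location: block 10.

x = 10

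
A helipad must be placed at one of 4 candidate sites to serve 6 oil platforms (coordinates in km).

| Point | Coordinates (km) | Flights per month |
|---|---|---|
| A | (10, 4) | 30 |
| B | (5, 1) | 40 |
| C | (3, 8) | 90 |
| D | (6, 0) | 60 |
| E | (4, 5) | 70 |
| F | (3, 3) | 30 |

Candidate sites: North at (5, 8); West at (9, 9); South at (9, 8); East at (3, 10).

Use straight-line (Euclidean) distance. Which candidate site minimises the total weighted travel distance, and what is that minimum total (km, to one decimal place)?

Total weighted distance at each candidate:
  North (5, 8): total = 1518.7
  West (9, 9): total = 2330.2
  South (9, 8): total = 2141.3
  East (3, 10): total = 2018.7
Minimum is at North with total 1518.7 km.

North, total 1518.7 km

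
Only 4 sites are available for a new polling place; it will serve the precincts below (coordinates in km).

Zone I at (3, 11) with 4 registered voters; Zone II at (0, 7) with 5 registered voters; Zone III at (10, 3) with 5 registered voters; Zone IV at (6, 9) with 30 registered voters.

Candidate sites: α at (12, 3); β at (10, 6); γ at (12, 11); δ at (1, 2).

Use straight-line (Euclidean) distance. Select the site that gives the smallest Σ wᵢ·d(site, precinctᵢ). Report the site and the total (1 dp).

Total weighted distance at each candidate:
  α (12, 3): total = 376.0
  β (10, 6): total = 249.7
  γ (12, 11): total = 330.2
  δ (1, 2): total = 365.7
Minimum is at β with total 249.7 km.

β, total 249.7 km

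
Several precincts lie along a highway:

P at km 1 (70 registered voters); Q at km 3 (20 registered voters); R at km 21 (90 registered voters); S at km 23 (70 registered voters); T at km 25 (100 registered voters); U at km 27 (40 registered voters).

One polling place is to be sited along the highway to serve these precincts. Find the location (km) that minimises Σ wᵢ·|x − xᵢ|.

For a sum of weighted absolute distances on a line, the optimum is the weighted median (not the mean). Total weight W = 390; half-weight = 195.
Sort by position and accumulate weight:
  km 1 (P, w=70) → cum 70
  km 3 (Q, w=20) → cum 90
  km 21 (R, w=90) → cum 180
  km 23 (S, w=70) → cum 250  ≥ 195 → median here
  km 25 (T, w=100) → cum 350
  km 27 (U, w=40) → cum 390
Optimal location: km 23.

x = 23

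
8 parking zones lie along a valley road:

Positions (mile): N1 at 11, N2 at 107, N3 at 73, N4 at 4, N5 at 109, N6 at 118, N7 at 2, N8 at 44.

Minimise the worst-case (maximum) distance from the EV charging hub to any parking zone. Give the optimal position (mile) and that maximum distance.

location 60, max distance 58

The 1-center on a line is the midpoint of the two extreme points: leftmost at 2, rightmost at 118.
Optimal location = (2 + 118)/2 = 60; maximum distance = (118 − 2)/2 = 58.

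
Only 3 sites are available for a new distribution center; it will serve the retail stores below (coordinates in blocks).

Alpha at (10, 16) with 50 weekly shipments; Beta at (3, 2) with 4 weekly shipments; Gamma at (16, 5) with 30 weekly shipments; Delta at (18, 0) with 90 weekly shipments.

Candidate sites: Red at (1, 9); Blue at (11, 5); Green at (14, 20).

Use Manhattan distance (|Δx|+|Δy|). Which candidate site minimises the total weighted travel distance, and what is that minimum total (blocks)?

Total weighted distance at each candidate:
  Red (1, 9): total = 3746
  Blue (11, 5): total = 1874
  Green (14, 20): total = 3186
Minimum is at Blue with total 1874 blocks.

Blue, total 1874 blocks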